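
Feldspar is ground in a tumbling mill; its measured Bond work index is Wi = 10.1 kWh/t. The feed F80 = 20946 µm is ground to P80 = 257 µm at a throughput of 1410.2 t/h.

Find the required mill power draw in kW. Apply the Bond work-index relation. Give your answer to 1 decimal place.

W = 10 Wi (1/√P80 − 1/√F80)  [Bond]
W = 10·10.1·(1/√257 − 1/√20946) = 10·10.1·(0.055469) = 5.6023 kWh/t
P_mill = W·ṁ = 5.6023·1410.2 = 7900.4 kW

P = 7900.4 kW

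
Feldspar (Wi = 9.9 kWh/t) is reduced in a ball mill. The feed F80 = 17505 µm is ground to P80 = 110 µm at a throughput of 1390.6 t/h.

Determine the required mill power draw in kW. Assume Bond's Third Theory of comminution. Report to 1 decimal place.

W = 10 Wi (1/√P80 − 1/√F80)  [Bond]
W = 10·9.9·(1/√110 − 1/√17505) = 10·9.9·(0.087788) = 8.6910 kWh/t
Power = W × throughput = 8.6910 kWh/t × 1390.6 t/h = 12085.7 kW

P = 12085.7 kW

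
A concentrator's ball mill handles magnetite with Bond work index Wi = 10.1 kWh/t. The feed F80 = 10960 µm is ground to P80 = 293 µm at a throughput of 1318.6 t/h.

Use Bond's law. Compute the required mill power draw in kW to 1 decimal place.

W = 10 Wi (P80^-0.5 − F80^-0.5)
W = 10·10.1·(1/√293 − 1/√10960) = 10·10.1·(0.048869) = 4.9357 kWh/t
P_mill = W·ṁ = 4.9357·1318.6 = 6508.3 kW

P = 6508.3 kW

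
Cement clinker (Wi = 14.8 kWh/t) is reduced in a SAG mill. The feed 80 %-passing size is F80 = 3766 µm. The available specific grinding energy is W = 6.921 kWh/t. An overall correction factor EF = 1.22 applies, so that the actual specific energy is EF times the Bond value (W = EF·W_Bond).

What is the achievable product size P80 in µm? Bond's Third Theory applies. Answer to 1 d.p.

P80 = 335.1 µm

Bond: W = 10·Wi·(1/√P80 − 1/√F80)
W_Bond = W / EF = 6.921 / 1.22 = 5.6730 kWh/t
P80^-0.5 = F80^-0.5 + W_Bond/(10 Wi)
  = 5.6730/(10·14.8) + 1/√3766 = 0.038331 + 0.016295 = 0.054626
P80 = (1/0.054626)² = 18.3063² = 335.12 µm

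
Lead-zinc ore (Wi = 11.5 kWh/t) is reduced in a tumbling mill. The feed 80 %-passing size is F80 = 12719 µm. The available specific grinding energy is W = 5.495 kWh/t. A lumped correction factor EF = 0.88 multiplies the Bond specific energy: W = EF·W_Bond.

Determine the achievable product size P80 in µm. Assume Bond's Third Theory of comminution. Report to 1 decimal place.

W = 10·Wi·(P80^(-½) − F80^(-½))
W_Bond = W / EF = 5.495 / 0.88 = 6.2443 kWh/t
P80^(−½) = W_Bond/(10 Wi) + F80^(−½)
  = 6.2443/(10·11.5) + 1/√12719 = 0.054298 + 0.008867 = 0.063165
P80 = (1/0.063165)² = 15.8315² = 250.64 µm

P80 = 250.6 µm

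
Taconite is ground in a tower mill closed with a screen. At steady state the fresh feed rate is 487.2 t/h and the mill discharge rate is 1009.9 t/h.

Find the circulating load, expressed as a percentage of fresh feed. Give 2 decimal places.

CL = 107.29 %

Mill node: discharge = fresh + recycle.
R = M − F = 1009.9 − 487.2 = 522.7 t/h
CL = 100·R/F = 100·522.7/487.2 = 107.29 %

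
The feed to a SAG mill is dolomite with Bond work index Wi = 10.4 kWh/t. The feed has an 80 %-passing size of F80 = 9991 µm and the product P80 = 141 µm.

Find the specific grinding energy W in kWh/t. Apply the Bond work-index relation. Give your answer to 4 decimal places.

W = 10 Wi (P80^-0.5 − F80^-0.5)
1/√141 = 0.084215;  1/√9991 = 0.010005
W = 10·10.4·(0.084215 − 0.010005) = 7.7179 kWh/t

W = 7.7179 kWh/t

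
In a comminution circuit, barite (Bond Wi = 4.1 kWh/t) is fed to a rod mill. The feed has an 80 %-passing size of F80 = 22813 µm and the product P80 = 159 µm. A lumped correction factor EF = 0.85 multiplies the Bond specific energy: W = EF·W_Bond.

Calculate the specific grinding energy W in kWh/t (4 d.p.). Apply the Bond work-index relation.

W = 10 Wi (1/√P80 − 1/√F80)  [Bond]
1/√159 = 0.079305;  1/√22813 = 0.006621
W = 10·4.1·(0.079305 − 0.006621) = 2.9801 kWh/t
With EF = 0.85: W = 2.9801·0.85 = 2.5331 kWh/t

W = 2.5331 kWh/t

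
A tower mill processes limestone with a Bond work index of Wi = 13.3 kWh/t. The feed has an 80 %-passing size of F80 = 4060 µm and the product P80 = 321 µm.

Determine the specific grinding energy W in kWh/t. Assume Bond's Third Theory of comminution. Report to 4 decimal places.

W = 5.3360 kWh/t

W = 10 Wi (1/√P80 − 1/√F80)  [Bond]
1/√321 = 0.055815;  1/√4060 = 0.015694
W = 10·13.3·(0.055815 − 0.015694) = 5.3360 kWh/t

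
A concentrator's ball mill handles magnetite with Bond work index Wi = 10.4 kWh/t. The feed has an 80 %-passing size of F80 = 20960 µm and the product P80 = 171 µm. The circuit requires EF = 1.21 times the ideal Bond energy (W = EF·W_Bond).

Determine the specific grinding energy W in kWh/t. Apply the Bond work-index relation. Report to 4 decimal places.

W = 8.7540 kWh/t

Bond: W = 10·Wi·(1/√P80 − 1/√F80)
1/√171 = 0.076472;  1/√20960 = 0.006907
W = 10·10.4·(0.076472 − 0.006907) = 7.2347 kWh/t
Corrected W = EF·W_Bond = 1.21·7.2347 = 8.7540 kWh/t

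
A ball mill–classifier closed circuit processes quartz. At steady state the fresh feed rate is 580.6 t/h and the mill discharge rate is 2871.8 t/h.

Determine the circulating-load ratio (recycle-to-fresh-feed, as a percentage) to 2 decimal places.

Mill node: discharge = fresh + recycle.
R = M − F = 2871.8 − 580.6 = 2291.2 t/h
CL = 100·R/F = 100·2291.2/580.6 = 394.63 %

CL = 394.63 %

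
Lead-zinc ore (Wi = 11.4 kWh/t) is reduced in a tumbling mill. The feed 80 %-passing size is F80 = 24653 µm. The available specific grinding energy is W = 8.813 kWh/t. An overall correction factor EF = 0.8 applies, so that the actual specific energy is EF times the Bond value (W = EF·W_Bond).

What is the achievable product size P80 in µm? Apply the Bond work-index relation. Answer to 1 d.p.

W = 10 Wi (P80^-0.5 − F80^-0.5)
W_Bond = W / EF = 8.813 / 0.8 = 11.0162 kWh/t
P80^(−½) = W_Bond/(10 Wi) + F80^(−½)
  = 11.0162/(10·11.4) + 1/√24653 = 0.096634 + 0.006369 = 0.103003
P80 = (1/0.103003)² = 9.7085² = 94.25 µm

P80 = 94.3 µm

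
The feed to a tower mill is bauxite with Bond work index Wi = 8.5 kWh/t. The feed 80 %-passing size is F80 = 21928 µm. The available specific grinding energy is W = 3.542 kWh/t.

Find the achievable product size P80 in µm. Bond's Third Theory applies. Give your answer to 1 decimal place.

W = 10 Wi (P80^-0.5 − F80^-0.5)
⇒ 1/√P80 = W/(10·Wi) + 1/√F80
  = 3.5420/(10·8.5) + 1/√21928 = 0.041671 + 0.006753 = 0.048424
P80 = (1/0.048424)² = 20.6511² = 426.47 µm

P80 = 426.5 µm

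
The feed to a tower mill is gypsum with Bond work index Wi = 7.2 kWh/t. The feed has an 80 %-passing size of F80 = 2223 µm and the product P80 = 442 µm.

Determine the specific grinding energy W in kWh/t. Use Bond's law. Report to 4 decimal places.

W = 1.8976 kWh/t

W = 10·Wi·[P80^(−½) − F80^(−½)]
1/√442 = 0.047565;  1/√2223 = 0.021209
W = 10·7.2·(0.047565 − 0.021209) = 1.8976 kWh/t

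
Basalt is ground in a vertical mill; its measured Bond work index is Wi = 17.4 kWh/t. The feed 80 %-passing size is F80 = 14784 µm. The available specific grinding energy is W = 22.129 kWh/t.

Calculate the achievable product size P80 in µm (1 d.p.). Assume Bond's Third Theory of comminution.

W = 10·Wi·[P80^(−½) − F80^(−½)]
⇒ 1/√P80 = W/(10 Wi) + 1/√F80
  = 22.1290/(10·17.4) + 1/√14784 = 0.127178 + 0.008224 = 0.135403
P80 = (1/0.135403)² = 7.3854² = 54.54 µm

P80 = 54.5 µm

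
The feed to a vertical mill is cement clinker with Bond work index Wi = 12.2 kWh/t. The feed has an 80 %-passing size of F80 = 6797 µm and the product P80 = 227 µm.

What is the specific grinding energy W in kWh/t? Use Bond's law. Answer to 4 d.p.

W = 10·Wi·[P80^(−½) − F80^(−½)]
1/√227 = 0.066372;  1/√6797 = 0.012129
W = 10·12.2·(0.066372 − 0.012129) = 6.6176 kWh/t

W = 6.6176 kWh/t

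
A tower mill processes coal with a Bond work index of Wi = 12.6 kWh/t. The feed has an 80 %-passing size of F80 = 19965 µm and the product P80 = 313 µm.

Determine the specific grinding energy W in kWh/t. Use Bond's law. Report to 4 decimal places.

W = 10·Wi·(P80^(-½) − F80^(-½))
1/√313 = 0.056523;  1/√19965 = 0.007077
W = 10·12.6·(0.056523 − 0.007077) = 6.2302 kWh/t

W = 6.2302 kWh/t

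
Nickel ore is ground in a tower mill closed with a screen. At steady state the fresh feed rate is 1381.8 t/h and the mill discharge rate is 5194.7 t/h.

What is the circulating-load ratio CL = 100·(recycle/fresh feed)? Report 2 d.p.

M = F + R at steady state, so:
R = M − F = 5194.7 − 1381.8 = 3812.9 t/h
CL = 100·R/F = 100·3812.9/1381.8 = 275.94 %

CL = 275.94 %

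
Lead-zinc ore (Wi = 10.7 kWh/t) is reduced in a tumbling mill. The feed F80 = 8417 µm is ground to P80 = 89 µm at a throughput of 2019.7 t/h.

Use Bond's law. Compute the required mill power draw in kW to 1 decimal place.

P = 20551.8 kW

W = 10·Wi·(P80^(-½) − F80^(-½))
W = 10·10.7·(1/√89 − 1/√8417) = 10·10.7·(0.095100) = 10.1757 kWh/t
Mill draw = 10.1757 × 2019.7 = 20551.8 kW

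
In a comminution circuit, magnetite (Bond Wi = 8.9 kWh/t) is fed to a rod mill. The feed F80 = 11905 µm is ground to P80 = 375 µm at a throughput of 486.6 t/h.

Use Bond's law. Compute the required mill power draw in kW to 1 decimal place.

P = 1839.5 kW

W = 10 Wi (1/√P80 − 1/√F80)  [Bond]
W = 10·8.9·(1/√375 − 1/√11905) = 10·8.9·(0.042475) = 3.7802 kWh/t
P = W·T = 3.7802·486.6 = 1839.5 kW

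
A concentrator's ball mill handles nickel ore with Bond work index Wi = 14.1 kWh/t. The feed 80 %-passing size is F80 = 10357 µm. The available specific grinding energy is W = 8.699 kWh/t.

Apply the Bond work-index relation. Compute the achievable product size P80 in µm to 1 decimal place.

P80 = 195.5 µm

W = 10·Wi·(P80^(-½) − F80^(-½))
P80^-0.5 = F80^-0.5 + W/(10 Wi)
  = 8.6990/(10·14.1) + 1/√10357 = 0.061695 + 0.009826 = 0.071521
P80 = (1/0.071521)² = 13.9819² = 195.49 µm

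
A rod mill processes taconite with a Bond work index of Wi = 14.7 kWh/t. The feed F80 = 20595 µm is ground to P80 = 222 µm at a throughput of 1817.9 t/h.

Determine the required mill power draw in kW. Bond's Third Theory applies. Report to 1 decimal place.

P = 16073.3 kW

W = 10·Wi·[P80^(−½) − F80^(−½)]
W = 10·14.7·(1/√222 − 1/√20595) = 10·14.7·(0.060147) = 8.8417 kWh/t
P_mill = W·ṁ = 8.8417·1817.9 = 16073.3 kW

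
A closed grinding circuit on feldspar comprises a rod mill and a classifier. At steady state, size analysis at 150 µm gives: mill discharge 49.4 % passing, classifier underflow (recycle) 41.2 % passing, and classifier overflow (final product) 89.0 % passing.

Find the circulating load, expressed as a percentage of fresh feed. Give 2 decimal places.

Mass balance on the −150 µm fraction:
(1+r)d = ru + o → r = (o−d)/(d−u)
r = (89.0 − 49.4)/(49.4 − 41.2) = 39.6/8.2 = 4.8293
CL = 100·r = 482.93 %

CL = 482.93 %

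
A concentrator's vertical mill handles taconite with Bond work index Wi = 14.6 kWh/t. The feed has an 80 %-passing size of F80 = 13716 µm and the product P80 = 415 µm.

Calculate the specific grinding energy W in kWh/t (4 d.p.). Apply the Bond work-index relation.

Bond: W = 10·Wi·(1/√P80 − 1/√F80)
1/√415 = 0.049088;  1/√13716 = 0.008539
W = 10·14.6·(0.049088 − 0.008539) = 5.9202 kWh/t

W = 5.9202 kWh/t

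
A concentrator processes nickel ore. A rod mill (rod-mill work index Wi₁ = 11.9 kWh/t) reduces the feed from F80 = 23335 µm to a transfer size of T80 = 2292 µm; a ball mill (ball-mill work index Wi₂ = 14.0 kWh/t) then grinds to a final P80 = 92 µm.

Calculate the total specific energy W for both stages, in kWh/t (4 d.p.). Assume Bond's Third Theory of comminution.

W = 10·Wi·[P80^(−½) − F80^(−½)]
Stage 1 (23335→2292 µm, Wi₁=11.9): W₁ = 10·11.9·(0.020888 − 0.006546) = 1.7066 kWh/t
Stage 2 (2292→92 µm, Wi₂=14.0): W₂ = 10·14.0·(0.104257 − 0.020888) = 11.6717 kWh/t
W = W₁ + W₂ = 1.7066 + 11.6717 = 13.3784 kWh/t

W = 13.3784 kWh/t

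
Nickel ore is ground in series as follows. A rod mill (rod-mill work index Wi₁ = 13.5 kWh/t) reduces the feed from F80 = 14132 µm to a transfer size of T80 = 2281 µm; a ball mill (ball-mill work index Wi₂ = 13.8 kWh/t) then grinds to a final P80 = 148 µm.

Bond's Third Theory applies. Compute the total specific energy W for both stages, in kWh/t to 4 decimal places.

W = 10 Wi (1/√P80 − 1/√F80)  [Bond]
Stage 1 (14132→2281 µm, Wi₁=13.5): W₁ = 10·13.5·(0.020938 − 0.008412) = 1.6910 kWh/t
Stage 2 (2281→148 µm, Wi₂=13.8): W₂ = 10·13.8·(0.082199 − 0.020938) = 8.4541 kWh/t
W = W₁ + W₂ = 1.6910 + 8.4541 = 10.1451 kWh/t

W = 10.1451 kWh/t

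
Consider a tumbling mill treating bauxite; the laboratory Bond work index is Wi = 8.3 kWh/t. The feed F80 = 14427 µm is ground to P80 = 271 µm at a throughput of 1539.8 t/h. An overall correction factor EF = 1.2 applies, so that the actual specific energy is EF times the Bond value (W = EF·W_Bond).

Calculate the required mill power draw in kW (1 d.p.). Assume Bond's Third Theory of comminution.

Bond:  W = 10 Wi (1/√P − 1/√F)
W = 10·8.3·(1/√271 − 1/√14427) = 10·8.3·(0.052420) = 4.3509 kWh/t
With EF = 1.2: W = 4.3509·1.2 = 5.2210 kWh/t
Mill draw = 5.2210 × 1539.8 = 8039.4 kW

P = 8039.4 kW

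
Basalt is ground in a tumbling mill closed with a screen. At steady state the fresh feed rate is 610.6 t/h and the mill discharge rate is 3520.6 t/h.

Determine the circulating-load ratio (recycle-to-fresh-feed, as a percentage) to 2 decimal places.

CL = 476.58 %

Mill node: discharge = fresh + recycle.
R = M − F = 3520.6 − 610.6 = 2910.0 t/h
CL = 100·R/F = 100·2910.0/610.6 = 476.58 %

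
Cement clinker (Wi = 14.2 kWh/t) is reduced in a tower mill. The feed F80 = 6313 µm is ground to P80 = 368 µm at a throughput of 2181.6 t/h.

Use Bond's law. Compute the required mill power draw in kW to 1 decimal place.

Bond: W = 10·Wi·(1/√P80 − 1/√F80)
W = 10·14.2·(1/√368 − 1/√6313) = 10·14.2·(0.039543) = 5.6151 kWh/t
P_mill = W·ṁ = 5.6151·2181.6 = 12249.8 kW

P = 12249.8 kW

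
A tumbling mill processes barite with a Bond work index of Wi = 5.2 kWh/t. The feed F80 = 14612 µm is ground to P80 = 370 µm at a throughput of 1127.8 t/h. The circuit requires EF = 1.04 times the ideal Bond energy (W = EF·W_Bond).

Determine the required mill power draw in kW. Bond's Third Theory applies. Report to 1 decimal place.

P = 2666.2 kW

W = 10·Wi·(P80^(-½) − F80^(-½))
W = 10·5.2·(1/√370 − 1/√14612) = 10·5.2·(0.043715) = 2.2732 kWh/t
Apply correction: 2.2732 × 1.04 = 2.3641 kWh/t
P_mill = W·ṁ = 2.3641·1127.8 = 2666.2 kW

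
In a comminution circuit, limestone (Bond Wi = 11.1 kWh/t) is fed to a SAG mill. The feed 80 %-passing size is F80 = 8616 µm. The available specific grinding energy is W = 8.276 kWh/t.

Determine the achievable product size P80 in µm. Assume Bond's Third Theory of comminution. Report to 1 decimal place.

P80 = 137.3 µm

Bond: W = 10·Wi·(1/√P80 − 1/√F80)
P80^-0.5 = F80^-0.5 + W/(10 Wi)
  = 8.2760/(10·11.1) + 1/√8616 = 0.074559 + 0.010773 = 0.085332
P80 = (1/0.085332)² = 11.7190² = 137.33 µm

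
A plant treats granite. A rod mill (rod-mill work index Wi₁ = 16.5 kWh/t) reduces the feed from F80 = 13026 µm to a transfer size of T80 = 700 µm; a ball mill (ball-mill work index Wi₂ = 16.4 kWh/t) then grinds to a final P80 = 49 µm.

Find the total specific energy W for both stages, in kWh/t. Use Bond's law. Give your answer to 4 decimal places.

W = 22.0207 kWh/t

W = 10·Wi·(P80^(-½) − F80^(-½))
Stage 1 (13026→700 µm, Wi₁=16.5): W₁ = 10·16.5·(0.037796 − 0.008762) = 4.7907 kWh/t
Stage 2 (700→49 µm, Wi₂=16.4): W₂ = 10·16.4·(0.142857 − 0.037796) = 17.2300 kWh/t
W = W₁ + W₂ = 4.7907 + 17.2300 = 22.0207 kWh/t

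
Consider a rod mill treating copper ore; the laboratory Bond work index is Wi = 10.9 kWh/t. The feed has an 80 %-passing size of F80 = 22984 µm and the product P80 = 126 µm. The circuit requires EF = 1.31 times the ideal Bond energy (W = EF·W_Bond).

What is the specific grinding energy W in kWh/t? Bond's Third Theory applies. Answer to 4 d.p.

Bond:  W = 10 Wi (1/√P − 1/√F)
1/√126 = 0.089087;  1/√22984 = 0.006596
W = 10·10.9·(0.089087 − 0.006596) = 8.9915 kWh/t
Corrected W = EF·W_Bond = 1.31·8.9915 = 11.7789 kWh/t

W = 11.7789 kWh/t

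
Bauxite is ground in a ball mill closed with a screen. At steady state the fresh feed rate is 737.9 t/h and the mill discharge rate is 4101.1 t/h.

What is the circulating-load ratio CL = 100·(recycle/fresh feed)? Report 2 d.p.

CL = 455.78 %

Discharge = new feed + return, hence
R = M − F = 4101.1 − 737.9 = 3363.2 t/h
CL = 100·R/F = 100·3363.2/737.9 = 455.78 %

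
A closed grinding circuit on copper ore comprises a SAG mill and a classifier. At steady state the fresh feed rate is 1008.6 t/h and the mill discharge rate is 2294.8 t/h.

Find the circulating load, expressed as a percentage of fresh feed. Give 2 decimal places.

CL = 127.52 %

Mill node: discharge = fresh + recycle.
R = M − F = 2294.8 − 1008.6 = 1286.2 t/h
CL = 100·R/F = 100·1286.2/1008.6 = 127.52 %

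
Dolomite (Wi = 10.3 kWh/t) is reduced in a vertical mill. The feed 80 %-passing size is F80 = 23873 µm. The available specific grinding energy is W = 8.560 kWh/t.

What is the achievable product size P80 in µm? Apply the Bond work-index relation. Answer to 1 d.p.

W = 10 Wi (1/√P80 − 1/√F80)  [Bond]
1/√P80 = 1/√F80 + W/(10·Wi)
  = 8.5600/(10·10.3) + 1/√23873 = 0.083107 + 0.006472 = 0.089579
P80 = (1/0.089579)² = 11.1633² = 124.62 µm

P80 = 124.6 µm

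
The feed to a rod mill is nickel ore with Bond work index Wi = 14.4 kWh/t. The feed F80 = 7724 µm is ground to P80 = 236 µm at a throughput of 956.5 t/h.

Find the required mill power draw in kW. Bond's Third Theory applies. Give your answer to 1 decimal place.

W = 10 Wi (P80^-0.5 − F80^-0.5)
W = 10·14.4·(1/√236 − 1/√7724) = 10·14.4·(0.053716) = 7.7351 kWh/t
P_mill = W·ṁ = 7.7351·956.5 = 7398.6 kW

P = 7398.6 kW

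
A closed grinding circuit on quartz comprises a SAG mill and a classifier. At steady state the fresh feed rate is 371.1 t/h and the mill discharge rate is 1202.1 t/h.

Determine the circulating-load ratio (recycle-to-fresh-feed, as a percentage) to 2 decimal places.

M = F + R at steady state, so:
R = M − F = 1202.1 − 371.1 = 831.0 t/h
CL = 100·R/F = 100·831.0/371.1 = 223.93 %

CL = 223.93 %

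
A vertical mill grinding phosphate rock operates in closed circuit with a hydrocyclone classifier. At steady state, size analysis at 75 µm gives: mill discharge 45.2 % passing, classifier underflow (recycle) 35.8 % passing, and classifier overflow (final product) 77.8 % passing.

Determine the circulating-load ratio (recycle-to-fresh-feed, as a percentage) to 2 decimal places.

Classifier node, passing 75 µm:
(1+r)d = ru + o → r = (o−d)/(d−u)
r = (77.8 − 45.2)/(45.2 − 35.8) = 32.6/9.4 = 3.4681
CL = 100·r = 346.81 %

CL = 346.81 %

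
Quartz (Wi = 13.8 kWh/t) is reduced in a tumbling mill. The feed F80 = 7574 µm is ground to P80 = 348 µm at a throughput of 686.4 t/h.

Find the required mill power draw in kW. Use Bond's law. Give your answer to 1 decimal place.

W_Bond = 10·Wi·(1/√P₈₀ − 1/√F₈₀)
W = 10·13.8·(1/√348 − 1/√7574) = 10·13.8·(0.042115) = 5.8119 kWh/t
Power = W × throughput = 5.8119 kWh/t × 686.4 t/h = 3989.3 kW

P = 3989.3 kW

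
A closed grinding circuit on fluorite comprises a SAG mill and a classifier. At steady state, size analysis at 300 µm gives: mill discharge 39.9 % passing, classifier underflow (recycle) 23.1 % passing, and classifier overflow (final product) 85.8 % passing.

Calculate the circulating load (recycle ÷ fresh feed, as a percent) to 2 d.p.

Mass balance on the −300 µm fraction:
r = (o − d)/(d − u)
r = (85.8 − 39.9)/(39.9 − 23.1) = 45.9/16.8 = 2.7321
CL = 100·r = 273.21 %

CL = 273.21 %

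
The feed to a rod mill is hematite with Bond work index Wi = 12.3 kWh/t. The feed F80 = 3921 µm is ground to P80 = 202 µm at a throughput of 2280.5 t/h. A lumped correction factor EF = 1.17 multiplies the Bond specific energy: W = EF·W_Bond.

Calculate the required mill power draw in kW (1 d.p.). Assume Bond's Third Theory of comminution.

W_Bond = 10·Wi·(1/√P₈₀ − 1/√F₈₀)
W = 10·12.3·(1/√202 − 1/√3921) = 10·12.3·(0.054390) = 6.6900 kWh/t
W_actual = 1.17 × 6.6900 = 7.8272 kWh/t
P = W·T = 7.8272·2280.5 = 17850.0 kW

P = 17850.0 kW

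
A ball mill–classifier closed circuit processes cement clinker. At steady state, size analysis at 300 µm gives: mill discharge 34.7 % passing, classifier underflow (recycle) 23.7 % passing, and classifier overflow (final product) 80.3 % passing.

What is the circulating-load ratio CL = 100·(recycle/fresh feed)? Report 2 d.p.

CL = 414.55 %

Classifier node, passing 300 µm:
Fd + Rd = Ru + Fo ⇒ R/F = (o−d)/(d−u)
r = (80.3 − 34.7)/(34.7 − 23.7) = 45.6/11.0 = 4.1455
CL = 100·r = 414.55 %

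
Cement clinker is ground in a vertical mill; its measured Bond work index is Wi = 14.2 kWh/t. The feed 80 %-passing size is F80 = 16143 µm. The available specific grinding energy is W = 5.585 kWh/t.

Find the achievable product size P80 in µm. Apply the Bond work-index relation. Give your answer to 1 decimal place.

P80 = 448.8 µm

W = 10 Wi / √P80 − 10 Wi / √F80
⇒ 1/√P80 = W/(10·Wi) + 1/√F80
  = 5.5850/(10·14.2) + 1/√16143 = 0.039331 + 0.007871 = 0.047202
P80 = (1/0.047202)² = 21.1857² = 448.84 µm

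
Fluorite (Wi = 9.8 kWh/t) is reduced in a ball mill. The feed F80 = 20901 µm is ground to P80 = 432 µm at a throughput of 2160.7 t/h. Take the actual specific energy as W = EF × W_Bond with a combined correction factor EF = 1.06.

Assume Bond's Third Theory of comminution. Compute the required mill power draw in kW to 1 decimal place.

Bond: W = 10·Wi·(1/√P80 − 1/√F80)
W = 10·9.8·(1/√432 − 1/√20901) = 10·9.8·(0.041196) = 4.0372 kWh/t
With EF = 1.06: W = 4.0372·1.06 = 4.2794 kWh/t
Power = W × throughput = 4.2794 kWh/t × 2160.7 t/h = 9246.5 kW

P = 9246.5 kW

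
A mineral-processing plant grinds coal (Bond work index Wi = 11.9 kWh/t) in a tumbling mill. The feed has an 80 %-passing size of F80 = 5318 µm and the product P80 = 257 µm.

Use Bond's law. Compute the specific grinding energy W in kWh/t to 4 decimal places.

Bond: W = 10·Wi·(1/√P80 − 1/√F80)
1/√257 = 0.062378;  1/√5318 = 0.013713
W = 10·11.9·(0.062378 − 0.013713) = 5.7912 kWh/t

W = 5.7912 kWh/t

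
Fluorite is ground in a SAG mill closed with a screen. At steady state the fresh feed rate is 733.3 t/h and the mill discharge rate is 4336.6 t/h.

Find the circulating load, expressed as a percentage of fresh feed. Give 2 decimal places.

Discharge = new feed + return, hence
R = M − F = 4336.6 − 733.3 = 3603.3 t/h
CL = 100·R/F = 100·3603.3/733.3 = 491.38 %

CL = 491.38 %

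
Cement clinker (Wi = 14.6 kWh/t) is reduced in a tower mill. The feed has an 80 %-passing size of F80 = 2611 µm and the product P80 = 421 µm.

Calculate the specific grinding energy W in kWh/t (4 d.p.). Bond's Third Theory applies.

W = 10·Wi·[P80^(−½) − F80^(−½)]
1/√421 = 0.048737;  1/√2611 = 0.019570
W = 10·14.6·(0.048737 − 0.019570) = 4.2583 kWh/t

W = 4.2583 kWh/t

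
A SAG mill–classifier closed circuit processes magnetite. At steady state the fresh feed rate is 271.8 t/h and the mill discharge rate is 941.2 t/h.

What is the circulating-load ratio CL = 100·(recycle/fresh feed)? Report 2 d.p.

Steady state: M = F + R.
R = M − F = 941.2 − 271.8 = 669.4 t/h
CL = 100·R/F = 100·669.4/271.8 = 246.28 %

CL = 246.28 %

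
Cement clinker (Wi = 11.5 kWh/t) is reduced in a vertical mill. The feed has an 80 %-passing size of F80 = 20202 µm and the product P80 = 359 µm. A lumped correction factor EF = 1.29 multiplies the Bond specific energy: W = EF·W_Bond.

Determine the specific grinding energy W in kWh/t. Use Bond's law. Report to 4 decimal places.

W = 6.7859 kWh/t

W = 10 Wi (P80^-0.5 − F80^-0.5)
1/√359 = 0.052778;  1/√20202 = 0.007036
W = 10·11.5·(0.052778 − 0.007036) = 5.2604 kWh/t
Apply correction: 5.2604 × 1.29 = 6.7859 kWh/t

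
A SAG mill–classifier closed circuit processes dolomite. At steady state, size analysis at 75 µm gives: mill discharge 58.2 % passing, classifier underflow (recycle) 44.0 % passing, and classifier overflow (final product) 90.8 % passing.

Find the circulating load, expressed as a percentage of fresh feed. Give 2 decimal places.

Classifier node, passing 75 µm:
d + r·d = r·u + o → r(d−u) = o−d
r = (90.8 − 58.2)/(58.2 − 44.0) = 32.6/14.2 = 2.2958
CL = 100·r = 229.58 %

CL = 229.58 %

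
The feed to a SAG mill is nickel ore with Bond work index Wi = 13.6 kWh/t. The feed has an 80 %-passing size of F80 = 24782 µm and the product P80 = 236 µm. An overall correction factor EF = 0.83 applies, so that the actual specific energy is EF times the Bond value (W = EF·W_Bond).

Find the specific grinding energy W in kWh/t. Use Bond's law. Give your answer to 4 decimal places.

W = 6.6308 kWh/t

W = 10 Wi (P80^-0.5 − F80^-0.5)
1/√236 = 0.065094;  1/√24782 = 0.006352
W = 10·13.6·(0.065094 − 0.006352) = 7.9889 kWh/t
Corrected W = EF·W_Bond = 0.83·7.9889 = 6.6308 kWh/t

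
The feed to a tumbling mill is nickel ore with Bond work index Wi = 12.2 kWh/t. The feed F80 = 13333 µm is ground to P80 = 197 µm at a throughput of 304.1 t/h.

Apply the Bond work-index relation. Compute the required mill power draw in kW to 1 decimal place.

P = 2322.0 kW

W = 10 Wi (P80^-0.5 − F80^-0.5)
W = 10·12.2·(1/√197 − 1/√13333) = 10·12.2·(0.062587) = 7.6356 kWh/t
Mill draw = 7.6356 × 304.1 = 2322.0 kW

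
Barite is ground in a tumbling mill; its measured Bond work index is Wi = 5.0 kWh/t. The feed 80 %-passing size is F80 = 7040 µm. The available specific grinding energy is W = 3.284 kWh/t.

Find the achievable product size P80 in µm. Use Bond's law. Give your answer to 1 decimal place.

P80 = 166.1 µm

Bond:  W = 10 Wi (1/√P − 1/√F)
⇒ 1/√P80 = W/(10 Wi) + 1/√F80
  = 3.2840/(10·5.0) + 1/√7040 = 0.065680 + 0.011918 = 0.077598
P80 = (1/0.077598)² = 12.8869² = 166.07 µm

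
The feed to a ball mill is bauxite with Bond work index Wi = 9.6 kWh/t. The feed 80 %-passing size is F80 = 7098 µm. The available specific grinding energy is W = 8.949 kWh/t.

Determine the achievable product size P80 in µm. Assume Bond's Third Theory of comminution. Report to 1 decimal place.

W = 10 Wi (1/√P80 − 1/√F80)  [Bond]
⇒ 1/√P80 = W/(10 Wi) + 1/√F80
  = 8.9490/(10·9.6) + 1/√7098 = 0.093219 + 0.011869 = 0.105088
P80 = (1/0.105088)² = 9.5158² = 90.55 µm

P80 = 90.6 µm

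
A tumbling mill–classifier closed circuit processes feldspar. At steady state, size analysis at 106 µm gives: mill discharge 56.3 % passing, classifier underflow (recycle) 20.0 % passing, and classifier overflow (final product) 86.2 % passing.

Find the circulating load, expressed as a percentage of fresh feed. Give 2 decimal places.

Classifier node, passing 106 µm:
d + r·d = r·u + o → r(d−u) = o−d
r = (86.2 − 56.3)/(56.3 − 20.0) = 29.9/36.3 = 0.8237
CL = 100·r = 82.37 %

CL = 82.37 %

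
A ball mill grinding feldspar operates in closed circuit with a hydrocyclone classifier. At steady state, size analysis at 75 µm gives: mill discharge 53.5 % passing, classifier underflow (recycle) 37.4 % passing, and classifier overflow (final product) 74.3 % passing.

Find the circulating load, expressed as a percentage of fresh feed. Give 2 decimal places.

CL = 129.19 %

Balance %-passing 75 µm (r = R/F):
Fd + Rd = Ru + Fo ⇒ R/F = (o−d)/(d−u)
r = (74.3 − 53.5)/(53.5 − 37.4) = 20.8/16.1 = 1.2919
CL = 100·r = 129.19 %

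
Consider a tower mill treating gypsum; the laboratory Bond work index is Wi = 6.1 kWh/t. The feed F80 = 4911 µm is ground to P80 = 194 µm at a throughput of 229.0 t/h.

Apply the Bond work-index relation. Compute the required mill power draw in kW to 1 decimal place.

P = 803.6 kW

W = 10 Wi / √P80 − 10 Wi / √F80
W = 10·6.1·(1/√194 − 1/√4911) = 10·6.1·(0.057526) = 3.5091 kWh/t
P = W·T = 3.5091·229.0 = 803.6 kW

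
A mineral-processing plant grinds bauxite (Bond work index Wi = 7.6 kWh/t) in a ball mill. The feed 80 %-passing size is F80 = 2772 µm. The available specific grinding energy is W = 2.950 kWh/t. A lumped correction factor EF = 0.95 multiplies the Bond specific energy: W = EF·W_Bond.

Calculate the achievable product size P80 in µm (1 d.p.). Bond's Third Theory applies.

Bond: W = 10·Wi·(1/√P80 − 1/√F80)
W_Bond = W / EF = 2.950 / 0.95 = 3.1053 kWh/t
⇒ 1/√P80 = W_Bond/(10·Wi) + 1/√F80
  = 3.1053/(10·7.6) + 1/√2772 = 0.040859 + 0.018993 = 0.059852
P80 = (1/0.059852)² = 16.7078² = 279.15 µm

P80 = 279.2 µm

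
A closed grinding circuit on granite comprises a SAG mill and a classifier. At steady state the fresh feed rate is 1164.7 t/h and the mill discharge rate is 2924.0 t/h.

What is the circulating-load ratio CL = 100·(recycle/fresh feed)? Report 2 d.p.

CL = 151.05 %

Mill node: discharge = fresh + recycle.
R = M − F = 2924.0 − 1164.7 = 1759.3 t/h
CL = 100·R/F = 100·1759.3/1164.7 = 151.05 %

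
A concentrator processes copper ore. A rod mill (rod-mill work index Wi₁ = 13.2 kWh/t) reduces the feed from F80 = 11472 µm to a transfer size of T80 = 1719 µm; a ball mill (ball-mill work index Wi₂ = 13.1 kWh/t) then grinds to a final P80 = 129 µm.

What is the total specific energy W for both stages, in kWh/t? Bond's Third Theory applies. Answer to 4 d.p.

Bond:  W = 10 Wi (1/√P − 1/√F)
Stage 1 (11472→1719 µm, Wi₁=13.2): W₁ = 10·13.2·(0.024119 − 0.009336) = 1.9513 kWh/t
Stage 2 (1719→129 µm, Wi₂=13.1): W₂ = 10·13.1·(0.088045 − 0.024119) = 8.3743 kWh/t
W = W₁ + W₂ = 1.9513 + 8.3743 = 10.3256 kWh/t

W = 10.3256 kWh/t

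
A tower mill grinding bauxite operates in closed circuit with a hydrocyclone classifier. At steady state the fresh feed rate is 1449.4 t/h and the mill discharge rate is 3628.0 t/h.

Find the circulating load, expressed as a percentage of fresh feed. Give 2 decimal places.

M = F + R at steady state, so:
R = M − F = 3628.0 − 1449.4 = 2178.6 t/h
CL = 100·R/F = 100·2178.6/1449.4 = 150.31 %

CL = 150.31 %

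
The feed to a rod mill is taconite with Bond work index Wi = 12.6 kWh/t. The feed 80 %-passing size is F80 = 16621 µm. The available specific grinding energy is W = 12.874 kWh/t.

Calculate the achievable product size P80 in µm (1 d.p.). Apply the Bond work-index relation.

P80 = 82.7 µm

W = 10 Wi / √P80 − 10 Wi / √F80
⇒ 1/√P80 = W/(10·Wi) + 1/√F80
  = 12.8740/(10·12.6) + 1/√16621 = 0.102175 + 0.007757 = 0.109931
P80 = (1/0.109931)² = 9.0966² = 82.75 µm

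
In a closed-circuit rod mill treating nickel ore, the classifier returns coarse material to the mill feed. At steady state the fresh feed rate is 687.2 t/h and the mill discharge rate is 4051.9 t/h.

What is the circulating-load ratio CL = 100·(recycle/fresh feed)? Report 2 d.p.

Steady state: M = F + R.
R = M − F = 4051.9 − 687.2 = 3364.7 t/h
CL = 100·R/F = 100·3364.7/687.2 = 489.62 %

CL = 489.62 %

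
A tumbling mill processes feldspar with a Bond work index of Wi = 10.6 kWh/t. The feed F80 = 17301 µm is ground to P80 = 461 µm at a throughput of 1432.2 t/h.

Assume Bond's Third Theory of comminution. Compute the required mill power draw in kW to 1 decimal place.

P = 5916.5 kW

W = 10·Wi·[P80^(−½) − F80^(−½)]
W = 10·10.6·(1/√461 − 1/√17301) = 10·10.6·(0.038972) = 4.1310 kWh/t
P = W·T = 4.1310·1432.2 = 5916.5 kW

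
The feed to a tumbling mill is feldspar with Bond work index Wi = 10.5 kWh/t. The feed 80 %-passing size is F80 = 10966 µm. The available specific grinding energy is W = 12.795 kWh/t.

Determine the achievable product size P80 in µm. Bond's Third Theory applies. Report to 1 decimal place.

P80 = 57.9 µm

W = 10 Wi / √P80 − 10 Wi / √F80
P80^(−½) = W/(10 Wi) + F80^(−½)
  = 12.7950/(10·10.5) + 1/√10966 = 0.121857 + 0.009549 = 0.131407
P80 = (1/0.131407)² = 7.6100² = 57.91 µm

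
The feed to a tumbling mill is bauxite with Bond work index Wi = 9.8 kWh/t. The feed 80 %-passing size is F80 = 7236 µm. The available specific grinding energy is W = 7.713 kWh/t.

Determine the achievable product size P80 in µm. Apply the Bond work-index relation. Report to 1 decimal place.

W = 10·Wi·(P80^(-½) − F80^(-½))
1/√P80 = 1/√F80 + W/(10·Wi)
  = 7.7130/(10·9.8) + 1/√7236 = 0.078704 + 0.011756 = 0.090460
P80 = (1/0.090460)² = 11.0546² = 122.20 µm

P80 = 122.2 µm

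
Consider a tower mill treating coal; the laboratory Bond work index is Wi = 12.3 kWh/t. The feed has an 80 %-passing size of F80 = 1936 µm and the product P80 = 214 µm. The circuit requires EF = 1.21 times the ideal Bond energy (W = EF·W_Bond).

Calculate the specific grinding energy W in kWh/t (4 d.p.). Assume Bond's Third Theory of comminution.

W = 6.7913 kWh/t

W = 10 Wi / √P80 − 10 Wi / √F80
1/√214 = 0.068359;  1/√1936 = 0.022727
W = 10·12.3·(0.068359 − 0.022727) = 5.6127 kWh/t
With EF = 1.21: W = 5.6127·1.21 = 6.7913 kWh/t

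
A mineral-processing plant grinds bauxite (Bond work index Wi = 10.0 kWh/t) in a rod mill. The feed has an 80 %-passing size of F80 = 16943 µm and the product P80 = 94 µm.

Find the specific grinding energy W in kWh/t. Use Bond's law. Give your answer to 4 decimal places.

W = 9.5460 kWh/t

W = 10·Wi·(P80^(-½) − F80^(-½))
1/√94 = 0.103142;  1/√16943 = 0.007683
W = 10·10.0·(0.103142 − 0.007683) = 9.5460 kWh/t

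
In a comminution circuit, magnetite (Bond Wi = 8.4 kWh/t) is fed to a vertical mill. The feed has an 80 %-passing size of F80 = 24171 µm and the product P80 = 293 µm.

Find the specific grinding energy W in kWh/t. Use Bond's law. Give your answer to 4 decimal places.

W = 4.3670 kWh/t

W = 10 Wi (1/√P80 − 1/√F80)  [Bond]
1/√293 = 0.058421;  1/√24171 = 0.006432
W = 10·8.4·(0.058421 − 0.006432) = 4.3670 kWh/t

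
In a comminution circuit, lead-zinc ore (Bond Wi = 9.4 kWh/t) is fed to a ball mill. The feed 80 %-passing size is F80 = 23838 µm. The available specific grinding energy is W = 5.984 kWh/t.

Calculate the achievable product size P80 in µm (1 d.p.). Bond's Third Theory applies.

W = 10 Wi / √P80 − 10 Wi / √F80
1/√P80 = 1/√F80 + W/(10·Wi)
  = 5.9840/(10·9.4) + 1/√23838 = 0.063660 + 0.006477 = 0.070136
P80 = (1/0.070136)² = 14.2579² = 203.29 µm

P80 = 203.3 µm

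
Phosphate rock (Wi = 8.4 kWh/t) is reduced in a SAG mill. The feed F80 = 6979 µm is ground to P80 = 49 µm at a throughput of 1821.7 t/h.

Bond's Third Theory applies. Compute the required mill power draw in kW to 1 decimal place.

Bond:  W = 10 Wi (1/√P − 1/√F)
W = 10·8.4·(1/√49 − 1/√6979) = 10·8.4·(0.130887) = 10.9945 kWh/t
Power = W × throughput = 10.9945 kWh/t × 1821.7 t/h = 20028.7 kW

P = 20028.7 kW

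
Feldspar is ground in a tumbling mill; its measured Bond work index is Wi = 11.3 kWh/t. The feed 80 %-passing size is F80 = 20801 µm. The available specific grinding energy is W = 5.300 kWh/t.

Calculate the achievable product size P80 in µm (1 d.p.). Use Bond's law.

P80 = 345.0 µm

Bond:  W = 10 Wi (1/√P − 1/√F)
P80^-0.5 = F80^-0.5 + W/(10 Wi)
  = 5.3000/(10·11.3) + 1/√20801 = 0.046903 + 0.006934 = 0.053836
P80 = (1/0.053836)² = 18.5748² = 345.02 µm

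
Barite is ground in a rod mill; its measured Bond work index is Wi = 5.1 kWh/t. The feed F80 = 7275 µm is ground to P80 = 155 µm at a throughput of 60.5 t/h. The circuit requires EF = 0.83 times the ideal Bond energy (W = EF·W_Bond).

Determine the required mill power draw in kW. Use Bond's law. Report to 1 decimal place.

P = 175.7 kW

W_Bond = 10·Wi·(1/√P₈₀ − 1/√F₈₀)
W = 10·5.1·(1/√155 − 1/√7275) = 10·5.1·(0.068598) = 3.4985 kWh/t
With EF = 0.83: W = 3.4985·0.83 = 2.9037 kWh/t
Power = W × throughput = 2.9037 kWh/t × 60.5 t/h = 175.7 kW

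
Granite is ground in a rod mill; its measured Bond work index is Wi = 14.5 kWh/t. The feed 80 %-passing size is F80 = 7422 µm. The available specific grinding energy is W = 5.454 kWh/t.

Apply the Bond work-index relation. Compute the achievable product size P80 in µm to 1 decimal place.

Bond: W = 10·Wi·(1/√P80 − 1/√F80)
1/√P80 = 1/√F80 + W/(10·Wi)
  = 5.4540/(10·14.5) + 1/√7422 = 0.037614 + 0.011608 = 0.049221
P80 = (1/0.049221)² = 20.3164² = 412.76 µm

P80 = 412.8 µm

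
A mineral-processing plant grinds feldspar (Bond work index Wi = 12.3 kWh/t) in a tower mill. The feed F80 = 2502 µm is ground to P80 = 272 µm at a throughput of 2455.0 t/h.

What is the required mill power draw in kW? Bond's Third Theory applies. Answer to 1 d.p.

P = 12272.4 kW

W = 10·Wi·(P80^(-½) − F80^(-½))
W = 10·12.3·(1/√272 − 1/√2502) = 10·12.3·(0.040642) = 4.9990 kWh/t
Mill draw = 4.9990 × 2455.0 = 12272.4 kW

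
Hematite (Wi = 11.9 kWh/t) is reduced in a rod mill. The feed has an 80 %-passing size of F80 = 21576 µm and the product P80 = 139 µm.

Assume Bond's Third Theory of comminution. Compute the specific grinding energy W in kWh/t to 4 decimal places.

W = 9.2833 kWh/t

Bond: W = 10·Wi·(1/√P80 − 1/√F80)
1/√139 = 0.084819;  1/√21576 = 0.006808
W = 10·11.9·(0.084819 − 0.006808) = 9.2833 kWh/t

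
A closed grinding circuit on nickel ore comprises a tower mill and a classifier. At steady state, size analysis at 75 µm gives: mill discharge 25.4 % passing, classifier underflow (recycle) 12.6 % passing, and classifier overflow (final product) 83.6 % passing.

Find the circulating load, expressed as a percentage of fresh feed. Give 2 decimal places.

Balance %-passing 75 µm (r = R/F):
(1+r)d = ru + o → r = (o−d)/(d−u)
r = (83.6 − 25.4)/(25.4 − 12.6) = 58.2/12.8 = 4.5469
CL = 100·r = 454.69 %

CL = 454.69 %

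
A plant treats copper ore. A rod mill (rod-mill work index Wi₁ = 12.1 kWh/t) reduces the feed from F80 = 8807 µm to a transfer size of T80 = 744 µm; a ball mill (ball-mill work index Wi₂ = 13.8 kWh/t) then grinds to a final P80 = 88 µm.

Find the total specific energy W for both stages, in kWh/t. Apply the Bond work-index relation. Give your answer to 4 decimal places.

W = 10 Wi / √P80 − 10 Wi / √F80
Stage 1 (8807→744 µm, Wi₁=12.1): W₁ = 10·12.1·(0.036662 − 0.010656) = 3.1467 kWh/t
Stage 2 (744→88 µm, Wi₂=13.8): W₂ = 10·13.8·(0.106600 − 0.036662) = 9.6515 kWh/t
W = W₁ + W₂ = 3.1467 + 9.6515 = 12.7982 kWh/t

W = 12.7982 kWh/t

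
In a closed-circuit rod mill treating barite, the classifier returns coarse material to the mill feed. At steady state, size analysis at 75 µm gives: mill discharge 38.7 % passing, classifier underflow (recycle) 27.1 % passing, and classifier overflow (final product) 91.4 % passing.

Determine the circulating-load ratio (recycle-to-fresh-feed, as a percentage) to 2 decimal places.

Classifier node, passing 75 µm:
r = (o − d)/(d − u)
r = (91.4 − 38.7)/(38.7 − 27.1) = 52.7/11.6 = 4.5431
CL = 100·r = 454.31 %

CL = 454.31 %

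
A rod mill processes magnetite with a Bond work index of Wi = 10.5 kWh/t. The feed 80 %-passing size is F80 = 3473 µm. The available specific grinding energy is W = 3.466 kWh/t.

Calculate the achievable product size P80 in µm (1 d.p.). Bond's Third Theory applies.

W = 10·Wi·[P80^(−½) − F80^(−½)]
1/√P80 = 1/√F80 + W/(10·Wi)
  = 3.4660/(10·10.5) + 1/√3473 = 0.033010 + 0.016969 = 0.049978
P80 = (1/0.049978)² = 20.0087² = 400.35 µm

P80 = 400.3 µm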